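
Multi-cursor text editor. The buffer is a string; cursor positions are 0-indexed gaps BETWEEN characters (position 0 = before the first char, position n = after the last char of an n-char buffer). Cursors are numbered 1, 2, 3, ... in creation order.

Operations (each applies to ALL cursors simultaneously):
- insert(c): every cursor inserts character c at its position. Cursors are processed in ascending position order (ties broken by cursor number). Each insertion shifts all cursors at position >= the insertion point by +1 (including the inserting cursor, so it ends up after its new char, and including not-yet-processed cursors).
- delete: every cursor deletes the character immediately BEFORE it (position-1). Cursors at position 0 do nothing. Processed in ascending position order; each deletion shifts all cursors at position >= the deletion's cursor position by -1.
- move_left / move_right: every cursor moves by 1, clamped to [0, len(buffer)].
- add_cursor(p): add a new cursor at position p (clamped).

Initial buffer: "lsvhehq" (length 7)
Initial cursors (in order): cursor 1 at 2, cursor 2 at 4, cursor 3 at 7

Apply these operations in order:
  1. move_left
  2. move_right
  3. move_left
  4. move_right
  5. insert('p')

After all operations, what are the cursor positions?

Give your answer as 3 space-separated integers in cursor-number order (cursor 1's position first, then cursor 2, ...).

Answer: 3 6 10

Derivation:
After op 1 (move_left): buffer="lsvhehq" (len 7), cursors c1@1 c2@3 c3@6, authorship .......
After op 2 (move_right): buffer="lsvhehq" (len 7), cursors c1@2 c2@4 c3@7, authorship .......
After op 3 (move_left): buffer="lsvhehq" (len 7), cursors c1@1 c2@3 c3@6, authorship .......
After op 4 (move_right): buffer="lsvhehq" (len 7), cursors c1@2 c2@4 c3@7, authorship .......
After op 5 (insert('p')): buffer="lspvhpehqp" (len 10), cursors c1@3 c2@6 c3@10, authorship ..1..2...3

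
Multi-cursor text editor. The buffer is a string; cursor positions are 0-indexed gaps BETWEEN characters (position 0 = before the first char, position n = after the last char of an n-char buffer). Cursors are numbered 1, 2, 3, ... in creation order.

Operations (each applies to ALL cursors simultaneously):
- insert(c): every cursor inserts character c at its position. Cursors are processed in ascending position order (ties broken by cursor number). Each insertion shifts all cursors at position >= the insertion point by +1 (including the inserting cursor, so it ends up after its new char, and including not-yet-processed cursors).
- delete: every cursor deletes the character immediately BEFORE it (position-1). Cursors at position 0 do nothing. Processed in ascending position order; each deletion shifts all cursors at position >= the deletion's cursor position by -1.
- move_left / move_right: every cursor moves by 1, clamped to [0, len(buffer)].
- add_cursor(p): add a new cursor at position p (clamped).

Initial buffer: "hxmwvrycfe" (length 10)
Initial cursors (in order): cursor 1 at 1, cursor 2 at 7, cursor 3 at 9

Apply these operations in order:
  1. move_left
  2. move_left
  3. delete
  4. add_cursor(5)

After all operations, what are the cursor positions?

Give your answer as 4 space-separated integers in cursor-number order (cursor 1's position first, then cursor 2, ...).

After op 1 (move_left): buffer="hxmwvrycfe" (len 10), cursors c1@0 c2@6 c3@8, authorship ..........
After op 2 (move_left): buffer="hxmwvrycfe" (len 10), cursors c1@0 c2@5 c3@7, authorship ..........
After op 3 (delete): buffer="hxmwrcfe" (len 8), cursors c1@0 c2@4 c3@5, authorship ........
After op 4 (add_cursor(5)): buffer="hxmwrcfe" (len 8), cursors c1@0 c2@4 c3@5 c4@5, authorship ........

Answer: 0 4 5 5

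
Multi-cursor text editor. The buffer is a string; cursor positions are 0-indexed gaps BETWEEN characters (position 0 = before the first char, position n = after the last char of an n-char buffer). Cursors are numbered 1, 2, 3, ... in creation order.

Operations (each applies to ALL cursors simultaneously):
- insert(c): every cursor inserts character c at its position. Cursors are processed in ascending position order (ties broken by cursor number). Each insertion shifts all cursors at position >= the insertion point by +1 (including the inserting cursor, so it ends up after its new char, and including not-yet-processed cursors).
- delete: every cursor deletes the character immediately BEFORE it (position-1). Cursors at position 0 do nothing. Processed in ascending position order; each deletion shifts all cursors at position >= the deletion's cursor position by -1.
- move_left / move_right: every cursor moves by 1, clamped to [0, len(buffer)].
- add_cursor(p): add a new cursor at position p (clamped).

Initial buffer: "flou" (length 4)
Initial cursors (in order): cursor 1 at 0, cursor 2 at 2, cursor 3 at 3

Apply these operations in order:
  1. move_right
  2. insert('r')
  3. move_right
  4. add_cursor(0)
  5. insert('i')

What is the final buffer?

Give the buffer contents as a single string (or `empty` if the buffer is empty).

Answer: ifrlioruiri

Derivation:
After op 1 (move_right): buffer="flou" (len 4), cursors c1@1 c2@3 c3@4, authorship ....
After op 2 (insert('r')): buffer="frlorur" (len 7), cursors c1@2 c2@5 c3@7, authorship .1..2.3
After op 3 (move_right): buffer="frlorur" (len 7), cursors c1@3 c2@6 c3@7, authorship .1..2.3
After op 4 (add_cursor(0)): buffer="frlorur" (len 7), cursors c4@0 c1@3 c2@6 c3@7, authorship .1..2.3
After op 5 (insert('i')): buffer="ifrlioruiri" (len 11), cursors c4@1 c1@5 c2@9 c3@11, authorship 4.1.1.2.233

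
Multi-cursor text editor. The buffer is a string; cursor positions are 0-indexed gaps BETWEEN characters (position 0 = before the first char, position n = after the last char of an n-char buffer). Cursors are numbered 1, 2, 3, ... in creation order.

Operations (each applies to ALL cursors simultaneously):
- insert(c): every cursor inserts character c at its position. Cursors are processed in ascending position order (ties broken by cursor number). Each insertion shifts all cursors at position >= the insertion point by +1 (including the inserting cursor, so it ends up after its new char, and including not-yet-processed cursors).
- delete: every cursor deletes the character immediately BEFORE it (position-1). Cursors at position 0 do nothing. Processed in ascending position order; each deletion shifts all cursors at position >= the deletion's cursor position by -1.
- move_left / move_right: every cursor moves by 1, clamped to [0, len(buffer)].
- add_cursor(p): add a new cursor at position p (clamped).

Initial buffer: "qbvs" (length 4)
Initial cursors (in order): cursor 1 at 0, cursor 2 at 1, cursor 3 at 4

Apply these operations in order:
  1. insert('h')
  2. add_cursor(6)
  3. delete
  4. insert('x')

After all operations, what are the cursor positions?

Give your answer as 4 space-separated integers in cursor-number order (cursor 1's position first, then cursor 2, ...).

After op 1 (insert('h')): buffer="hqhbvsh" (len 7), cursors c1@1 c2@3 c3@7, authorship 1.2...3
After op 2 (add_cursor(6)): buffer="hqhbvsh" (len 7), cursors c1@1 c2@3 c4@6 c3@7, authorship 1.2...3
After op 3 (delete): buffer="qbv" (len 3), cursors c1@0 c2@1 c3@3 c4@3, authorship ...
After op 4 (insert('x')): buffer="xqxbvxx" (len 7), cursors c1@1 c2@3 c3@7 c4@7, authorship 1.2..34

Answer: 1 3 7 7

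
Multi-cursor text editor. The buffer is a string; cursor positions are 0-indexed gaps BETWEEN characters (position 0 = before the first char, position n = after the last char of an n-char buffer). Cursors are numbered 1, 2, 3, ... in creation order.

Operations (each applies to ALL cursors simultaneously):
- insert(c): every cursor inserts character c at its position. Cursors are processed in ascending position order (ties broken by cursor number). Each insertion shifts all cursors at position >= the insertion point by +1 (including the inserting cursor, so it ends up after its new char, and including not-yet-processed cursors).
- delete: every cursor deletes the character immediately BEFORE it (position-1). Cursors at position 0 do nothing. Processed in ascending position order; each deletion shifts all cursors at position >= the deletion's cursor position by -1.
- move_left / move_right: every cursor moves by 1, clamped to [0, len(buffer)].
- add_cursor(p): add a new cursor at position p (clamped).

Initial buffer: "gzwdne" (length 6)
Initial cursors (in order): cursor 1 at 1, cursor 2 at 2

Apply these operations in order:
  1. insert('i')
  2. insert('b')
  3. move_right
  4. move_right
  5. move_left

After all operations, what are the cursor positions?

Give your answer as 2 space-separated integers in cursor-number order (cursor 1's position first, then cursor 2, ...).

Answer: 4 7

Derivation:
After op 1 (insert('i')): buffer="giziwdne" (len 8), cursors c1@2 c2@4, authorship .1.2....
After op 2 (insert('b')): buffer="gibzibwdne" (len 10), cursors c1@3 c2@6, authorship .11.22....
After op 3 (move_right): buffer="gibzibwdne" (len 10), cursors c1@4 c2@7, authorship .11.22....
After op 4 (move_right): buffer="gibzibwdne" (len 10), cursors c1@5 c2@8, authorship .11.22....
After op 5 (move_left): buffer="gibzibwdne" (len 10), cursors c1@4 c2@7, authorship .11.22....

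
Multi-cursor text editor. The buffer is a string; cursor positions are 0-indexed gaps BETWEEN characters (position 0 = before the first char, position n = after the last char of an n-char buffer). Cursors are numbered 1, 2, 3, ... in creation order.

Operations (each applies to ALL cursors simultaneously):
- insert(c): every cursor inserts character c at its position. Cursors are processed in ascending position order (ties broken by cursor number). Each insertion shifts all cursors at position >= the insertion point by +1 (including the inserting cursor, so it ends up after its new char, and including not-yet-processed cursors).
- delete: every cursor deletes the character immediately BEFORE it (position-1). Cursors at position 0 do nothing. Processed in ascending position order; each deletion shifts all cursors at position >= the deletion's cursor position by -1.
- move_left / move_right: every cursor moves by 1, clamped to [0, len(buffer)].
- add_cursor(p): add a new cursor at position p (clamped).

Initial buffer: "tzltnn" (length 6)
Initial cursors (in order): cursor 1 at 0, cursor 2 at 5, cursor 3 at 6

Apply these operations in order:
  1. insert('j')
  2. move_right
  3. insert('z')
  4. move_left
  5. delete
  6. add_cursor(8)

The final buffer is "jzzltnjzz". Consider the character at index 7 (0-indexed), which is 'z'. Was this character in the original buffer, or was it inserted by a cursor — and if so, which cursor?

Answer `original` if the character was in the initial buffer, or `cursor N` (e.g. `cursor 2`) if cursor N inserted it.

Answer: cursor 2

Derivation:
After op 1 (insert('j')): buffer="jtzltnjnj" (len 9), cursors c1@1 c2@7 c3@9, authorship 1.....2.3
After op 2 (move_right): buffer="jtzltnjnj" (len 9), cursors c1@2 c2@8 c3@9, authorship 1.....2.3
After op 3 (insert('z')): buffer="jtzzltnjnzjz" (len 12), cursors c1@3 c2@10 c3@12, authorship 1.1....2.233
After op 4 (move_left): buffer="jtzzltnjnzjz" (len 12), cursors c1@2 c2@9 c3@11, authorship 1.1....2.233
After op 5 (delete): buffer="jzzltnjzz" (len 9), cursors c1@1 c2@7 c3@8, authorship 11....223
After op 6 (add_cursor(8)): buffer="jzzltnjzz" (len 9), cursors c1@1 c2@7 c3@8 c4@8, authorship 11....223
Authorship (.=original, N=cursor N): 1 1 . . . . 2 2 3
Index 7: author = 2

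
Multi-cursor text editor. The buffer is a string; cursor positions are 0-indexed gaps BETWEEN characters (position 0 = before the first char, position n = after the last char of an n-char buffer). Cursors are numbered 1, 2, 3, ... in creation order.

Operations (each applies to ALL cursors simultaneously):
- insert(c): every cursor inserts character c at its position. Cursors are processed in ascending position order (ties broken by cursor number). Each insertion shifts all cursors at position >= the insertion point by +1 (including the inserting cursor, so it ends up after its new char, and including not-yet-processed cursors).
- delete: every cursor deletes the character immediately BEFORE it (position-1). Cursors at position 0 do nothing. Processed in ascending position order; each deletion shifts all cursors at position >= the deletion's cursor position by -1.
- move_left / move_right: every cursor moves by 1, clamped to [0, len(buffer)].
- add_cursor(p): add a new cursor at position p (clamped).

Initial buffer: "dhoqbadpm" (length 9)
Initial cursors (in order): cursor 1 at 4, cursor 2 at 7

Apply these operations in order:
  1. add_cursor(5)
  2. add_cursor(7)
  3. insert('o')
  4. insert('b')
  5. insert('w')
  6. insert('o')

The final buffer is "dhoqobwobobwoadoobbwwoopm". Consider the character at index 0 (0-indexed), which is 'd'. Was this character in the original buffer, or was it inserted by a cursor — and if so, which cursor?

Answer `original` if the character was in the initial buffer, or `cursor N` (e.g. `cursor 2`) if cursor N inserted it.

After op 1 (add_cursor(5)): buffer="dhoqbadpm" (len 9), cursors c1@4 c3@5 c2@7, authorship .........
After op 2 (add_cursor(7)): buffer="dhoqbadpm" (len 9), cursors c1@4 c3@5 c2@7 c4@7, authorship .........
After op 3 (insert('o')): buffer="dhoqoboadoopm" (len 13), cursors c1@5 c3@7 c2@11 c4@11, authorship ....1.3..24..
After op 4 (insert('b')): buffer="dhoqobbobadoobbpm" (len 17), cursors c1@6 c3@9 c2@15 c4@15, authorship ....11.33..2424..
After op 5 (insert('w')): buffer="dhoqobwbobwadoobbwwpm" (len 21), cursors c1@7 c3@11 c2@19 c4@19, authorship ....111.333..242424..
After op 6 (insert('o')): buffer="dhoqobwobobwoadoobbwwoopm" (len 25), cursors c1@8 c3@13 c2@23 c4@23, authorship ....1111.3333..24242424..
Authorship (.=original, N=cursor N): . . . . 1 1 1 1 . 3 3 3 3 . . 2 4 2 4 2 4 2 4 . .
Index 0: author = original

Answer: original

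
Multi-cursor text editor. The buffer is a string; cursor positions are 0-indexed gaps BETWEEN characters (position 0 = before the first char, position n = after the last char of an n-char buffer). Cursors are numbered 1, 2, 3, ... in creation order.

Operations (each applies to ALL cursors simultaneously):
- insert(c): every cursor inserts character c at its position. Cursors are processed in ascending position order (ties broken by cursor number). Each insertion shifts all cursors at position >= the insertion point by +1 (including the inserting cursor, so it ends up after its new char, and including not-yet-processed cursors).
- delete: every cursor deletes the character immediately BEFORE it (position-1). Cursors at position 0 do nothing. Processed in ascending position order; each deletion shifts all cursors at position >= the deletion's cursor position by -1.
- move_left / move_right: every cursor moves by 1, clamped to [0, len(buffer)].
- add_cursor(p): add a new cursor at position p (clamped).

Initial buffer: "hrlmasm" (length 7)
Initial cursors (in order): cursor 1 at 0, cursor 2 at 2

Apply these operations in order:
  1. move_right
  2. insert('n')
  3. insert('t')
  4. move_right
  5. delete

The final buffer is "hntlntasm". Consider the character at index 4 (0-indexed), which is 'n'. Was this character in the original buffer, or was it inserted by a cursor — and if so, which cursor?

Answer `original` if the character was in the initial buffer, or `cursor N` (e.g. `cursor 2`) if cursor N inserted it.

After op 1 (move_right): buffer="hrlmasm" (len 7), cursors c1@1 c2@3, authorship .......
After op 2 (insert('n')): buffer="hnrlnmasm" (len 9), cursors c1@2 c2@5, authorship .1..2....
After op 3 (insert('t')): buffer="hntrlntmasm" (len 11), cursors c1@3 c2@7, authorship .11..22....
After op 4 (move_right): buffer="hntrlntmasm" (len 11), cursors c1@4 c2@8, authorship .11..22....
After op 5 (delete): buffer="hntlntasm" (len 9), cursors c1@3 c2@6, authorship .11.22...
Authorship (.=original, N=cursor N): . 1 1 . 2 2 . . .
Index 4: author = 2

Answer: cursor 2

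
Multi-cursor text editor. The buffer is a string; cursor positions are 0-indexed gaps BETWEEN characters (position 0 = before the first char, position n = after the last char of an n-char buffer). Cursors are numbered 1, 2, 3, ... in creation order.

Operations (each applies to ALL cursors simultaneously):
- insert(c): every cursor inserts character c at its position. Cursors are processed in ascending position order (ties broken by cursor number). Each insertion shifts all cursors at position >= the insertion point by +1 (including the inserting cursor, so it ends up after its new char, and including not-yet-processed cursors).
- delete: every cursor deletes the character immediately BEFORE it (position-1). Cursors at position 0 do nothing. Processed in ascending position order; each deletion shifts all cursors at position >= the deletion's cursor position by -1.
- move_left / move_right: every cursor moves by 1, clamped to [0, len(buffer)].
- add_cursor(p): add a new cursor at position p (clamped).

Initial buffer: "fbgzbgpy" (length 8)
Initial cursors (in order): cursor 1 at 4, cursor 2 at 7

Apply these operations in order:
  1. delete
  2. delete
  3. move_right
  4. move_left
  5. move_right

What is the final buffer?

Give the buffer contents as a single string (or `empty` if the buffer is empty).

Answer: fbby

Derivation:
After op 1 (delete): buffer="fbgbgy" (len 6), cursors c1@3 c2@5, authorship ......
After op 2 (delete): buffer="fbby" (len 4), cursors c1@2 c2@3, authorship ....
After op 3 (move_right): buffer="fbby" (len 4), cursors c1@3 c2@4, authorship ....
After op 4 (move_left): buffer="fbby" (len 4), cursors c1@2 c2@3, authorship ....
After op 5 (move_right): buffer="fbby" (len 4), cursors c1@3 c2@4, authorship ....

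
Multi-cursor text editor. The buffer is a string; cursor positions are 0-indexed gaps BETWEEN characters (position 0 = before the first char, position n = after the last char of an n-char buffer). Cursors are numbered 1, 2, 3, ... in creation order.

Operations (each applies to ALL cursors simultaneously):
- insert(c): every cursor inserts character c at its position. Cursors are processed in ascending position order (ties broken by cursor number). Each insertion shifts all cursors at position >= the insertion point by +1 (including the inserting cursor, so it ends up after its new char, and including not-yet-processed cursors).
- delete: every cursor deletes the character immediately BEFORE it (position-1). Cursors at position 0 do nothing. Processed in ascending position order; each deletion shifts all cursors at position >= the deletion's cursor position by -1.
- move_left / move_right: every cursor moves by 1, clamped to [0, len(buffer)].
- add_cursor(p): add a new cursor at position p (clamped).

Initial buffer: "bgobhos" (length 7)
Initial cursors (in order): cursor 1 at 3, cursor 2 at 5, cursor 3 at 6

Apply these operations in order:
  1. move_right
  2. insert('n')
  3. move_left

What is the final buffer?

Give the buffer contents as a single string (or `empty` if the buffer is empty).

After op 1 (move_right): buffer="bgobhos" (len 7), cursors c1@4 c2@6 c3@7, authorship .......
After op 2 (insert('n')): buffer="bgobnhonsn" (len 10), cursors c1@5 c2@8 c3@10, authorship ....1..2.3
After op 3 (move_left): buffer="bgobnhonsn" (len 10), cursors c1@4 c2@7 c3@9, authorship ....1..2.3

Answer: bgobnhonsn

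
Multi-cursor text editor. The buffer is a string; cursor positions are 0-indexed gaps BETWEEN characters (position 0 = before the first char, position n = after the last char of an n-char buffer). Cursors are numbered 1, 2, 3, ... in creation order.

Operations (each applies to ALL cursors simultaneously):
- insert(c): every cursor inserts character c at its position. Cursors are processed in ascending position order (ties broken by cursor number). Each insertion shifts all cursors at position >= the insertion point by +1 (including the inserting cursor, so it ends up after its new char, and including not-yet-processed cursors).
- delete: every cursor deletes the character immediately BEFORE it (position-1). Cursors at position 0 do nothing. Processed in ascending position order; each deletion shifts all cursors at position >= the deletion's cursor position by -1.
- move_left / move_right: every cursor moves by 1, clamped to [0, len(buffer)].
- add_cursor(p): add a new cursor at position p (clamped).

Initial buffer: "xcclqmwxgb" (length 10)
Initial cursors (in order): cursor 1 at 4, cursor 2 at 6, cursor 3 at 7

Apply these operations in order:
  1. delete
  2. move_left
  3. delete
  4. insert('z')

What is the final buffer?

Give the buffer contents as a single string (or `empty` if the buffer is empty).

After op 1 (delete): buffer="xccqxgb" (len 7), cursors c1@3 c2@4 c3@4, authorship .......
After op 2 (move_left): buffer="xccqxgb" (len 7), cursors c1@2 c2@3 c3@3, authorship .......
After op 3 (delete): buffer="qxgb" (len 4), cursors c1@0 c2@0 c3@0, authorship ....
After op 4 (insert('z')): buffer="zzzqxgb" (len 7), cursors c1@3 c2@3 c3@3, authorship 123....

Answer: zzzqxgb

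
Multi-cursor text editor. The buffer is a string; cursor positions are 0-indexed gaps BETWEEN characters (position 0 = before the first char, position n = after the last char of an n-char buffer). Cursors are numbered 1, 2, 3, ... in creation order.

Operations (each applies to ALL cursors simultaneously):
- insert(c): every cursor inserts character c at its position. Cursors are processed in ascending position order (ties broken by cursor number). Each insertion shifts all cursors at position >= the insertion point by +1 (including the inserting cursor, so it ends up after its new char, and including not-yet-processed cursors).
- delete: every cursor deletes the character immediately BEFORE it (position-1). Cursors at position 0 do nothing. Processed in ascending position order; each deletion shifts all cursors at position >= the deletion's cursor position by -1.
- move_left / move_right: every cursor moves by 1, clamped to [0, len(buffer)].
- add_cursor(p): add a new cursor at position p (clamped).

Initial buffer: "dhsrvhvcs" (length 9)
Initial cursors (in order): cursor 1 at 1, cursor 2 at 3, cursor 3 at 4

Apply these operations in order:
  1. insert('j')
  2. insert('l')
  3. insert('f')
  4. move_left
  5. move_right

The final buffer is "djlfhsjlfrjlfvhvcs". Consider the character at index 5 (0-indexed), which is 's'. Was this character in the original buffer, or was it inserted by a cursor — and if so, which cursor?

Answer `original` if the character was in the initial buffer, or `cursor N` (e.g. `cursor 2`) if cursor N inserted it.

Answer: original

Derivation:
After op 1 (insert('j')): buffer="djhsjrjvhvcs" (len 12), cursors c1@2 c2@5 c3@7, authorship .1..2.3.....
After op 2 (insert('l')): buffer="djlhsjlrjlvhvcs" (len 15), cursors c1@3 c2@7 c3@10, authorship .11..22.33.....
After op 3 (insert('f')): buffer="djlfhsjlfrjlfvhvcs" (len 18), cursors c1@4 c2@9 c3@13, authorship .111..222.333.....
After op 4 (move_left): buffer="djlfhsjlfrjlfvhvcs" (len 18), cursors c1@3 c2@8 c3@12, authorship .111..222.333.....
After op 5 (move_right): buffer="djlfhsjlfrjlfvhvcs" (len 18), cursors c1@4 c2@9 c3@13, authorship .111..222.333.....
Authorship (.=original, N=cursor N): . 1 1 1 . . 2 2 2 . 3 3 3 . . . . .
Index 5: author = original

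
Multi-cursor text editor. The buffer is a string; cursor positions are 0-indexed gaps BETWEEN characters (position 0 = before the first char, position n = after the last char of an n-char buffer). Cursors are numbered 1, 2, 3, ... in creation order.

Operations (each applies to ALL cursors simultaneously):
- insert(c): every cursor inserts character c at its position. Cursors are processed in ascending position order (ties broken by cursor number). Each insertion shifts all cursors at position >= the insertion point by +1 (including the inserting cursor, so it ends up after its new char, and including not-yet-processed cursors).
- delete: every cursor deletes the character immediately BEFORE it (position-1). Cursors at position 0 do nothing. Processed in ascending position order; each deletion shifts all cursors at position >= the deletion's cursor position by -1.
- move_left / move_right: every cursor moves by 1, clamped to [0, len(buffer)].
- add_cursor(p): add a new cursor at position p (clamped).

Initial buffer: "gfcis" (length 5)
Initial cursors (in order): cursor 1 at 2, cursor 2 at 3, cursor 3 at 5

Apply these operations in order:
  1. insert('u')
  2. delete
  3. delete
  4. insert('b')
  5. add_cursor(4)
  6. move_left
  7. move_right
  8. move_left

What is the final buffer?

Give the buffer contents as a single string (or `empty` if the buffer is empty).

Answer: gbbib

Derivation:
After op 1 (insert('u')): buffer="gfucuisu" (len 8), cursors c1@3 c2@5 c3@8, authorship ..1.2..3
After op 2 (delete): buffer="gfcis" (len 5), cursors c1@2 c2@3 c3@5, authorship .....
After op 3 (delete): buffer="gi" (len 2), cursors c1@1 c2@1 c3@2, authorship ..
After op 4 (insert('b')): buffer="gbbib" (len 5), cursors c1@3 c2@3 c3@5, authorship .12.3
After op 5 (add_cursor(4)): buffer="gbbib" (len 5), cursors c1@3 c2@3 c4@4 c3@5, authorship .12.3
After op 6 (move_left): buffer="gbbib" (len 5), cursors c1@2 c2@2 c4@3 c3@4, authorship .12.3
After op 7 (move_right): buffer="gbbib" (len 5), cursors c1@3 c2@3 c4@4 c3@5, authorship .12.3
After op 8 (move_left): buffer="gbbib" (len 5), cursors c1@2 c2@2 c4@3 c3@4, authorship .12.3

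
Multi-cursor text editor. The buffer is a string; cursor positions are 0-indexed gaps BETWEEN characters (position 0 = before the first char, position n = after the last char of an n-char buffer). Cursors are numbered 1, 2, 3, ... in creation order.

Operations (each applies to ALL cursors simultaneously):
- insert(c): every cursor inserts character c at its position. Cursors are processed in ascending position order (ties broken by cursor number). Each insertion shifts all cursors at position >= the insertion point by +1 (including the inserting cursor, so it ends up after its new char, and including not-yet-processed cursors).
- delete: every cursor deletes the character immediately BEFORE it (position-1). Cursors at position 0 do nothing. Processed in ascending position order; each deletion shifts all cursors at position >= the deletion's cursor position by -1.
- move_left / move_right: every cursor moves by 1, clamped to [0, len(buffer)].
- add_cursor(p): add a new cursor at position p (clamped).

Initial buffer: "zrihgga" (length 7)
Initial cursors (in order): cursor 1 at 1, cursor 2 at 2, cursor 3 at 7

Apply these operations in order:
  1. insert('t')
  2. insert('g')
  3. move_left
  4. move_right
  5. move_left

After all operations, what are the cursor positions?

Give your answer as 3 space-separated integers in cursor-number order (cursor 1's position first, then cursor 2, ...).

Answer: 2 5 12

Derivation:
After op 1 (insert('t')): buffer="ztrtihggat" (len 10), cursors c1@2 c2@4 c3@10, authorship .1.2.....3
After op 2 (insert('g')): buffer="ztgrtgihggatg" (len 13), cursors c1@3 c2@6 c3@13, authorship .11.22.....33
After op 3 (move_left): buffer="ztgrtgihggatg" (len 13), cursors c1@2 c2@5 c3@12, authorship .11.22.....33
After op 4 (move_right): buffer="ztgrtgihggatg" (len 13), cursors c1@3 c2@6 c3@13, authorship .11.22.....33
After op 5 (move_left): buffer="ztgrtgihggatg" (len 13), cursors c1@2 c2@5 c3@12, authorship .11.22.....33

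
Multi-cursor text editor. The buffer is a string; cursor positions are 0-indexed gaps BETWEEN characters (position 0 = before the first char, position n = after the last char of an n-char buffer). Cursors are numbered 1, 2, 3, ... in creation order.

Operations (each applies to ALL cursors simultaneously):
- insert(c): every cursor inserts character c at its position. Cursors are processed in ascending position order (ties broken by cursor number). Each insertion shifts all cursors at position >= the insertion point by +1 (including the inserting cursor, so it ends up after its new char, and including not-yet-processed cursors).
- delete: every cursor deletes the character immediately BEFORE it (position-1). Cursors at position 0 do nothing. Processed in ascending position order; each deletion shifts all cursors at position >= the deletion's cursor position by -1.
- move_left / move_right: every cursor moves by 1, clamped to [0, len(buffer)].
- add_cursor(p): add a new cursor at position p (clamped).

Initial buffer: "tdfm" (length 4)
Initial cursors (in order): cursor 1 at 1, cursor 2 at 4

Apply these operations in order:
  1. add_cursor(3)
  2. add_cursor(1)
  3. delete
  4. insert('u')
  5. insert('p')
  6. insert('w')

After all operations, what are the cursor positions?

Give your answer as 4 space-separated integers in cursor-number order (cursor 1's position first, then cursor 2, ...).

After op 1 (add_cursor(3)): buffer="tdfm" (len 4), cursors c1@1 c3@3 c2@4, authorship ....
After op 2 (add_cursor(1)): buffer="tdfm" (len 4), cursors c1@1 c4@1 c3@3 c2@4, authorship ....
After op 3 (delete): buffer="d" (len 1), cursors c1@0 c4@0 c2@1 c3@1, authorship .
After op 4 (insert('u')): buffer="uuduu" (len 5), cursors c1@2 c4@2 c2@5 c3@5, authorship 14.23
After op 5 (insert('p')): buffer="uuppduupp" (len 9), cursors c1@4 c4@4 c2@9 c3@9, authorship 1414.2323
After op 6 (insert('w')): buffer="uuppwwduuppww" (len 13), cursors c1@6 c4@6 c2@13 c3@13, authorship 141414.232323

Answer: 6 13 13 6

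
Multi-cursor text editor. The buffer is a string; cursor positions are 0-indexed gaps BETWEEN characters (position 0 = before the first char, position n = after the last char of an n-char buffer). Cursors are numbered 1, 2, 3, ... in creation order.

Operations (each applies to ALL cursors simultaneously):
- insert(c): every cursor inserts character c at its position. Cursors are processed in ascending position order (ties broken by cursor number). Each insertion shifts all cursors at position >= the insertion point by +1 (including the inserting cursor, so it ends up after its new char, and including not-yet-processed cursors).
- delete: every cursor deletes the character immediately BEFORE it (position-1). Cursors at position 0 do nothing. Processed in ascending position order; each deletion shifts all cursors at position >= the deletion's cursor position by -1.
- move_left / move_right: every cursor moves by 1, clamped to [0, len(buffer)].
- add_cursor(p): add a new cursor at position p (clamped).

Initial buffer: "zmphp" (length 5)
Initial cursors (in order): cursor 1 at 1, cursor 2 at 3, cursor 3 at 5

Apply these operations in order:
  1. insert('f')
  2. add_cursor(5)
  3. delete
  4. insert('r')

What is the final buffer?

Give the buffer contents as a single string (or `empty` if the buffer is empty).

Answer: zrmrrhpr

Derivation:
After op 1 (insert('f')): buffer="zfmpfhpf" (len 8), cursors c1@2 c2@5 c3@8, authorship .1..2..3
After op 2 (add_cursor(5)): buffer="zfmpfhpf" (len 8), cursors c1@2 c2@5 c4@5 c3@8, authorship .1..2..3
After op 3 (delete): buffer="zmhp" (len 4), cursors c1@1 c2@2 c4@2 c3@4, authorship ....
After op 4 (insert('r')): buffer="zrmrrhpr" (len 8), cursors c1@2 c2@5 c4@5 c3@8, authorship .1.24..3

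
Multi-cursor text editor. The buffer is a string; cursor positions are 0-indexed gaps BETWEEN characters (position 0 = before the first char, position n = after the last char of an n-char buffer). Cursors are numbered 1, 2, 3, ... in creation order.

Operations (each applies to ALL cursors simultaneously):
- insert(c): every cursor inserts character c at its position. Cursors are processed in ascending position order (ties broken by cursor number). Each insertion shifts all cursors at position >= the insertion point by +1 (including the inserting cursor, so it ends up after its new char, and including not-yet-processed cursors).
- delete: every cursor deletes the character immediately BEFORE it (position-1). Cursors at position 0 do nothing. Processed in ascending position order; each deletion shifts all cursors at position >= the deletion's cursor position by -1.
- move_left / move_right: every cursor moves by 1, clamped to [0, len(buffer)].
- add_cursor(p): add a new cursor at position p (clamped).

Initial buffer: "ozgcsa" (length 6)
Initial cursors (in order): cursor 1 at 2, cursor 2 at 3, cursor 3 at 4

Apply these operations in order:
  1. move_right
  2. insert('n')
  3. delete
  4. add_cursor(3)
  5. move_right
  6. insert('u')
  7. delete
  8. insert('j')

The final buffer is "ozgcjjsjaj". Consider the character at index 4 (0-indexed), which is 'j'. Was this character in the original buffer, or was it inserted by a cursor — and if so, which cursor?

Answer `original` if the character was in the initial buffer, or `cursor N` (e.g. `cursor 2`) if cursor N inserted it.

After op 1 (move_right): buffer="ozgcsa" (len 6), cursors c1@3 c2@4 c3@5, authorship ......
After op 2 (insert('n')): buffer="ozgncnsna" (len 9), cursors c1@4 c2@6 c3@8, authorship ...1.2.3.
After op 3 (delete): buffer="ozgcsa" (len 6), cursors c1@3 c2@4 c3@5, authorship ......
After op 4 (add_cursor(3)): buffer="ozgcsa" (len 6), cursors c1@3 c4@3 c2@4 c3@5, authorship ......
After op 5 (move_right): buffer="ozgcsa" (len 6), cursors c1@4 c4@4 c2@5 c3@6, authorship ......
After op 6 (insert('u')): buffer="ozgcuusuau" (len 10), cursors c1@6 c4@6 c2@8 c3@10, authorship ....14.2.3
After op 7 (delete): buffer="ozgcsa" (len 6), cursors c1@4 c4@4 c2@5 c3@6, authorship ......
After op 8 (insert('j')): buffer="ozgcjjsjaj" (len 10), cursors c1@6 c4@6 c2@8 c3@10, authorship ....14.2.3
Authorship (.=original, N=cursor N): . . . . 1 4 . 2 . 3
Index 4: author = 1

Answer: cursor 1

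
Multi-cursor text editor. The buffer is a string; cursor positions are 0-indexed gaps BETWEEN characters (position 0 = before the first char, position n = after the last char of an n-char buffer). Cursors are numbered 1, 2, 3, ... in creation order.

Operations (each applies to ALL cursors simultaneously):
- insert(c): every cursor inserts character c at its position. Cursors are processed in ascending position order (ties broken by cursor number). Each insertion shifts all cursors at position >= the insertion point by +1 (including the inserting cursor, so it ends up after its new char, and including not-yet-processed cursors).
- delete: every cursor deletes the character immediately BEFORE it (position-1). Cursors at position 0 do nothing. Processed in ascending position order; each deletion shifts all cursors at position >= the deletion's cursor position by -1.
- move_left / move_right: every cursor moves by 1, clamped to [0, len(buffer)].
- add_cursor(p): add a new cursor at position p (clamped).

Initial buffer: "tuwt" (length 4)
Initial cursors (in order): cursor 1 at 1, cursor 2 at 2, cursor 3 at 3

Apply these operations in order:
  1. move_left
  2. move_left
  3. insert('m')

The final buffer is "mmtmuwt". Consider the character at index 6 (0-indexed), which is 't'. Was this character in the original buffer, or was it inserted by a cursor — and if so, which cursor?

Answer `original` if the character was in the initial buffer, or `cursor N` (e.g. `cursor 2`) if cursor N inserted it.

After op 1 (move_left): buffer="tuwt" (len 4), cursors c1@0 c2@1 c3@2, authorship ....
After op 2 (move_left): buffer="tuwt" (len 4), cursors c1@0 c2@0 c3@1, authorship ....
After op 3 (insert('m')): buffer="mmtmuwt" (len 7), cursors c1@2 c2@2 c3@4, authorship 12.3...
Authorship (.=original, N=cursor N): 1 2 . 3 . . .
Index 6: author = original

Answer: original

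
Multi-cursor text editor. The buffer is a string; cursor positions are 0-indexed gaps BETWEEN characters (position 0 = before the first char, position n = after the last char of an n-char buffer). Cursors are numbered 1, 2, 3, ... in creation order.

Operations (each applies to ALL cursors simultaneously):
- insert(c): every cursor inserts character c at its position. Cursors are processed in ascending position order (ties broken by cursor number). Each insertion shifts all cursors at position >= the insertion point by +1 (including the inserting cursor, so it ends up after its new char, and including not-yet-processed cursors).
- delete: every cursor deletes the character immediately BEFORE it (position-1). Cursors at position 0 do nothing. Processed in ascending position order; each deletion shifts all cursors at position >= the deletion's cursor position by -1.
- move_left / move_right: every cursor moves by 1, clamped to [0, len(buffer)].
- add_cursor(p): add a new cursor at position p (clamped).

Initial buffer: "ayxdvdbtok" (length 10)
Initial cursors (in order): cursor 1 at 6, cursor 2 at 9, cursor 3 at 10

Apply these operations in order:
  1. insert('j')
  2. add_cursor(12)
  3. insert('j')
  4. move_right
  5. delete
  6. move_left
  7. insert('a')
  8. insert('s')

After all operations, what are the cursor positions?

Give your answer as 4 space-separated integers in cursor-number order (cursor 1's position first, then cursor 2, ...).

After op 1 (insert('j')): buffer="ayxdvdjbtojkj" (len 13), cursors c1@7 c2@11 c3@13, authorship ......1...2.3
After op 2 (add_cursor(12)): buffer="ayxdvdjbtojkj" (len 13), cursors c1@7 c2@11 c4@12 c3@13, authorship ......1...2.3
After op 3 (insert('j')): buffer="ayxdvdjjbtojjkjjj" (len 17), cursors c1@8 c2@13 c4@15 c3@17, authorship ......11...22.433
After op 4 (move_right): buffer="ayxdvdjjbtojjkjjj" (len 17), cursors c1@9 c2@14 c4@16 c3@17, authorship ......11...22.433
After op 5 (delete): buffer="ayxdvdjjtojjj" (len 13), cursors c1@8 c2@12 c3@13 c4@13, authorship ......11..224
After op 6 (move_left): buffer="ayxdvdjjtojjj" (len 13), cursors c1@7 c2@11 c3@12 c4@12, authorship ......11..224
After op 7 (insert('a')): buffer="ayxdvdjajtojajaaj" (len 17), cursors c1@8 c2@13 c3@16 c4@16, authorship ......111..222344
After op 8 (insert('s')): buffer="ayxdvdjasjtojasjaassj" (len 21), cursors c1@9 c2@15 c3@20 c4@20, authorship ......1111..222234344

Answer: 9 15 20 20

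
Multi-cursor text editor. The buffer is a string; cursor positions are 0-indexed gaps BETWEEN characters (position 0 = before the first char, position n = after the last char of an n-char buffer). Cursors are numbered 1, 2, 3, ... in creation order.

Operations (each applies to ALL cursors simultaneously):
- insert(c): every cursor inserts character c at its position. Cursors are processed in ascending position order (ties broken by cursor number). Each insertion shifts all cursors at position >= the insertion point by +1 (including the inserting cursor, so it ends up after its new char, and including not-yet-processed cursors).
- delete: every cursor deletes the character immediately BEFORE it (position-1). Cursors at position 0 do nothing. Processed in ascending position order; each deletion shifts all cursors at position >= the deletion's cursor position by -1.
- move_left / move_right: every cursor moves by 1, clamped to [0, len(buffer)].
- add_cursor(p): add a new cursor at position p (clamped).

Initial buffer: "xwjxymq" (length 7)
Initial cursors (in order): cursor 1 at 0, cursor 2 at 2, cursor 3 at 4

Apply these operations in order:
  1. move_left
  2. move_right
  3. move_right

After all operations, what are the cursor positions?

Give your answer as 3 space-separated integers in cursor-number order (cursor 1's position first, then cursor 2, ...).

After op 1 (move_left): buffer="xwjxymq" (len 7), cursors c1@0 c2@1 c3@3, authorship .......
After op 2 (move_right): buffer="xwjxymq" (len 7), cursors c1@1 c2@2 c3@4, authorship .......
After op 3 (move_right): buffer="xwjxymq" (len 7), cursors c1@2 c2@3 c3@5, authorship .......

Answer: 2 3 5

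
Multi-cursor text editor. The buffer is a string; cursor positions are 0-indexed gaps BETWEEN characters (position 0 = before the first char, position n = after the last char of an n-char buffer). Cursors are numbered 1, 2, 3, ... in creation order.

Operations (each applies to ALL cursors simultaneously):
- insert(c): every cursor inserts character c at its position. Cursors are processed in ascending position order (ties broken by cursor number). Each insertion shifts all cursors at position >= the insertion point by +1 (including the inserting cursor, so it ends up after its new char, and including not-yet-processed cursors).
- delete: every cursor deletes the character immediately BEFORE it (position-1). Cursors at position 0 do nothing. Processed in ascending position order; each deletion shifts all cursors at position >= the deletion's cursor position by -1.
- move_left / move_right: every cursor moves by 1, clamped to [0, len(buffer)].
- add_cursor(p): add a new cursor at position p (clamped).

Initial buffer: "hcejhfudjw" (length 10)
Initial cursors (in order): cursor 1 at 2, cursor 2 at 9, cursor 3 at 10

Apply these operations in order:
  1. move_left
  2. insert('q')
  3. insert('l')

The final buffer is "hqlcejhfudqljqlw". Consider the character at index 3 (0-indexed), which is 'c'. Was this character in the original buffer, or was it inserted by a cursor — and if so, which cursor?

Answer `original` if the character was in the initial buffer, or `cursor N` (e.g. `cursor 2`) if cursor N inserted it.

Answer: original

Derivation:
After op 1 (move_left): buffer="hcejhfudjw" (len 10), cursors c1@1 c2@8 c3@9, authorship ..........
After op 2 (insert('q')): buffer="hqcejhfudqjqw" (len 13), cursors c1@2 c2@10 c3@12, authorship .1.......2.3.
After op 3 (insert('l')): buffer="hqlcejhfudqljqlw" (len 16), cursors c1@3 c2@12 c3@15, authorship .11.......22.33.
Authorship (.=original, N=cursor N): . 1 1 . . . . . . . 2 2 . 3 3 .
Index 3: author = original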